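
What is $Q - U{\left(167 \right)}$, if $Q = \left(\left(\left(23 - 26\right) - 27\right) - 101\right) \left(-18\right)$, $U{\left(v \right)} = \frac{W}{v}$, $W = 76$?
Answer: $\frac{393710}{167} \approx 2357.5$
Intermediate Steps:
$U{\left(v \right)} = \frac{76}{v}$
$Q = 2358$ ($Q = \left(\left(-3 - 27\right) - 101\right) \left(-18\right) = \left(-30 - 101\right) \left(-18\right) = \left(-131\right) \left(-18\right) = 2358$)
$Q - U{\left(167 \right)} = 2358 - \frac{76}{167} = \frac{393710}{167}$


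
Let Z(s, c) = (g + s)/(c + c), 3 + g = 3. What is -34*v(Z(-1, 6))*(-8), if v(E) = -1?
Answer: -272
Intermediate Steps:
g = 0 (g = -3 + 3 = 0)
Z(s, c) = s/(2*c) (Z(s, c) = (0 + s)/(c + c) = s/((2*c)) = s*(1/(2*c)) = s/(2*c))
-34*v(Z(-1, 6))*(-8) = -34*(-1)*(-8) = 34*(-8) = -272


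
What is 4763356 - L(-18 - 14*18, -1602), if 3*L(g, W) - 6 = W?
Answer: 4763888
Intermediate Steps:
L(g, W) = 2 + W/3
4763356 - L(-18 - 14*18, -1602) = 4763356 - (2 + (⅓)*(-1602)) = 4763356 - (2 - 534) = 4763356 - 1*(-532) = 4763356 + 532 = 4763888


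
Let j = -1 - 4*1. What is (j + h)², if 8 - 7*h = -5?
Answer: 484/49 ≈ 9.8775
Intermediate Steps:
h = 13/7 (h = 8/7 - ⅐*(-5) = 8/7 + 5/7 = 13/7 ≈ 1.8571)
j = -5 (j = -1 - 4 = -5)
(j + h)² = (-5 + 13/7)² = (-22/7)² = 484/49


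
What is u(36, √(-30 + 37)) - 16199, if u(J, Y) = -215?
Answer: -16414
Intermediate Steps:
u(36, √(-30 + 37)) - 16199 = -215 - 16199 = -16414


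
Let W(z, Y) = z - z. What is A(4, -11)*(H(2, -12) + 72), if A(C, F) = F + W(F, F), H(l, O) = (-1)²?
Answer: -803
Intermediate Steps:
W(z, Y) = 0
H(l, O) = 1
A(C, F) = F (A(C, F) = F + 0 = F)
A(4, -11)*(H(2, -12) + 72) = -11*(1 + 72) = -11*73 = -803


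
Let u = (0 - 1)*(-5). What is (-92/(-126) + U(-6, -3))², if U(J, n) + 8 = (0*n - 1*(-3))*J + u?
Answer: 1630729/3969 ≈ 410.87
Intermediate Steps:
u = 5 (u = -1*(-5) = 5)
U(J, n) = -3 + 3*J (U(J, n) = -8 + ((0*n - 1*(-3))*J + 5) = -8 + ((0 + 3)*J + 5) = -8 + (3*J + 5) = -8 + (5 + 3*J) = -3 + 3*J)
(-92/(-126) + U(-6, -3))² = (-92/(-126) + (-3 + 3*(-6)))² = (-92*(-1/126) + (-3 - 18))² = (46/63 - 21)² = (-1277/63)² = 1630729/3969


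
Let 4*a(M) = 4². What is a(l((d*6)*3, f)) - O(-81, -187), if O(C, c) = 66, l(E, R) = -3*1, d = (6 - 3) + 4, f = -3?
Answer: -62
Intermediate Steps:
d = 7 (d = 3 + 4 = 7)
l(E, R) = -3
a(M) = 4 (a(M) = (¼)*4² = (¼)*16 = 4)
a(l((d*6)*3, f)) - O(-81, -187) = 4 - 1*66 = 4 - 66 = -62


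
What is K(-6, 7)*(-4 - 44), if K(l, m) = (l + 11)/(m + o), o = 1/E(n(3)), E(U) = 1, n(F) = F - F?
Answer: -30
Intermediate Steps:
n(F) = 0
o = 1 (o = 1/1 = 1)
K(l, m) = (11 + l)/(1 + m) (K(l, m) = (l + 11)/(m + 1) = (11 + l)/(1 + m))
K(-6, 7)*(-4 - 44) = ((11 - 6)/(1 + 7))*(-4 - 44) = (5/8)*(-48) = -30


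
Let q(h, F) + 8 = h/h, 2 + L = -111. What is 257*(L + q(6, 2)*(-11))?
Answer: -9252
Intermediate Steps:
L = -113 (L = -2 - 111 = -113)
q(h, F) = -7 (q(h, F) = -8 + h/h = -8 + 1 = -7)
257*(L + q(6, 2)*(-11)) = 257*(-113 - 7*(-11)) = 257*(-113 + 77) = 257*(-36) = -9252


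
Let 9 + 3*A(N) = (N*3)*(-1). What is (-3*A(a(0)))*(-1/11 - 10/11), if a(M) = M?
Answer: -9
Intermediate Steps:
A(N) = -3 - N (A(N) = -3 + ((N*3)*(-1))/3 = -3 + ((3*N)*(-1))/3 = -3 + (-3*N)/3 = -3 - N)
(-3*A(a(0)))*(-1/11 - 10/11) = (-3*(-3 - 1*0))*(-1/11 - 10/11) = (-3*(-3 + 0))*(-1*1/11 - 10*1/11) = (-3*(-3))*(-1/11 - 10/11) = 9*(-1) = -9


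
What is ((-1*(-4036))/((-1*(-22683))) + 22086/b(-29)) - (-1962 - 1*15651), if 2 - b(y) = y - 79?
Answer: 22224072694/1247565 ≈ 17814.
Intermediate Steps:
b(y) = 81 - y (b(y) = 2 - (y - 79) = 2 - (-79 + y) = 2 + (79 - y) = 81 - y)
((-1*(-4036))/((-1*(-22683))) + 22086/b(-29)) - (-1962 - 1*15651) = ((-1*(-4036))/((-1*(-22683))) + 22086/(81 - 1*(-29))) - (-1962 - 1*15651) = (4036/22683 + 22086/(81 + 29)) - (-1962 - 15651) = (4036*(1/22683) + 22086/110) - 1*(-17613) = (4036/22683 + 22086*(1/110)) + 17613 = (4036/22683 + 11043/55) + 17613 = 250710349/1247565 + 17613 = 22224072694/1247565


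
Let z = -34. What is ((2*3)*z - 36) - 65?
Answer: -305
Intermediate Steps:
((2*3)*z - 36) - 65 = ((2*3)*(-34) - 36) - 65 = (6*(-34) - 36) - 65 = (-204 - 36) - 65 = -240 - 65 = -305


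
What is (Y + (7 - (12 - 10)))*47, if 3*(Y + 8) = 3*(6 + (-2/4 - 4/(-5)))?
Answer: 1551/10 ≈ 155.10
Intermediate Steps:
Y = -17/10 (Y = -8 + (3*(6 + (-2/4 - 4/(-5))))/3 = -8 + (3*(6 + (-2*¼ - 4*(-⅕))))/3 = -8 + (3*(6 + (-½ + ⅘)))/3 = -8 + (3*(6 + 3/10))/3 = -8 + (3*(63/10))/3 = -8 + (⅓)*(189/10) = -8 + 63/10 = -17/10 ≈ -1.7000)
(Y + (7 - (12 - 10)))*47 = (-17/10 + (7 - (12 - 10)))*47 = (-17/10 + (7 - 1*2))*47 = (-17/10 + (7 - 2))*47 = (-17/10 + 5)*47 = (33/10)*47 = 1551/10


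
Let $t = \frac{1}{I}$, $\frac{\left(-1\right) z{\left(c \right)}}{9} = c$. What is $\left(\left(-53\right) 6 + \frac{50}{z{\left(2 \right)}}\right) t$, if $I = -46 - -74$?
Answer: $- \frac{2887}{252} \approx -11.456$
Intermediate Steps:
$I = 28$ ($I = -46 + 74 = 28$)
$z{\left(c \right)} = - 9 c$
$t = \frac{1}{28} \approx 0.035714$
$\left(\left(-53\right) 6 + \frac{50}{z{\left(2 \right)}}\right) t = \left(\left(-53\right) 6 + \frac{50}{\left(-9\right) 2}\right) \frac{1}{28} = \left(-318 + \frac{50}{-18}\right) \frac{1}{28} = \left(-318 + 50 \left(- \frac{1}{18}\right)\right) \frac{1}{28} = \left(-318 - \frac{25}{9}\right) \frac{1}{28} = \left(- \frac{2887}{9}\right) \frac{1}{28} = - \frac{2887}{252}$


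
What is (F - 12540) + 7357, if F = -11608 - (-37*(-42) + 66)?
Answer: -18411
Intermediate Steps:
F = -13228 (F = -11608 - (1554 + 66) = -11608 - 1*1620 = -11608 - 1620 = -13228)
(F - 12540) + 7357 = (-13228 - 12540) + 7357 = -25768 + 7357 = -18411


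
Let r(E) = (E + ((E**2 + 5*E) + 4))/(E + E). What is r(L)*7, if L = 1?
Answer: 77/2 ≈ 38.500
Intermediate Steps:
r(E) = (4 + E**2 + 6*E)/(2*E) (r(E) = (E + (4 + E**2 + 5*E))/((2*E)) = (4 + E**2 + 6*E)*(1/(2*E)) = (4 + E**2 + 6*E)/(2*E))
r(L)*7 = (3 + (1/2)*1 + 2/1)*7 = (3 + 1/2 + 2*1)*7 = (3 + 1/2 + 2)*7 = (11/2)*7 = 77/2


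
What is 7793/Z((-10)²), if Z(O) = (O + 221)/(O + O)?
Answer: 1558600/321 ≈ 4855.5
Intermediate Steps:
Z(O) = (221 + O)/(2*O) (Z(O) = (221 + O)/((2*O)) = (221 + O)*(1/(2*O)) = (221 + O)/(2*O))
7793/Z((-10)²) = 7793/(((221 + (-10)²)/(2*((-10)²)))) = 7793/(((½)*(221 + 100)/100)) = 7793/(((½)*(1/100)*321)) = 7793/(321/200) = 7793*(200/321) = 1558600/321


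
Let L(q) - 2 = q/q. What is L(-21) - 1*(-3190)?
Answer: 3193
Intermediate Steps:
L(q) = 3 (L(q) = 2 + q/q = 2 + 1 = 3)
L(-21) - 1*(-3190) = 3 - 1*(-3190) = 3 + 3190 = 3193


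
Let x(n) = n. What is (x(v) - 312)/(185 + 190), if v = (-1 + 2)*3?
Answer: -103/125 ≈ -0.82400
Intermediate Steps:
v = 3 (v = 1*3 = 3)
(x(v) - 312)/(185 + 190) = (3 - 312)/(185 + 190) = -309/375 = -309*1/375 = -103/125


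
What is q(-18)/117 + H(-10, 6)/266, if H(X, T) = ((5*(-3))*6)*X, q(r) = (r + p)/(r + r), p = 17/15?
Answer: 28464649/8402940 ≈ 3.3875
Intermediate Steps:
p = 17/15 (p = 17*(1/15) = 17/15 ≈ 1.1333)
q(r) = (17/15 + r)/(2*r) (q(r) = (r + 17/15)/(r + r) = (17/15 + r)/((2*r)) = (17/15 + r)*(1/(2*r)) = (17/15 + r)/(2*r))
H(X, T) = -90*X (H(X, T) = (-15*6)*X = -90*X)
q(-18)/117 + H(-10, 6)/266 = ((1/30)*(17 + 15*(-18))/(-18))/117 - 90*(-10)/266 = ((1/30)*(-1/18)*(17 - 270))*(1/117) + 900*(1/266) = ((1/30)*(-1/18)*(-253))*(1/117) + 450/133 = (253/540)*(1/117) + 450/133 = 253/63180 + 450/133 = 28464649/8402940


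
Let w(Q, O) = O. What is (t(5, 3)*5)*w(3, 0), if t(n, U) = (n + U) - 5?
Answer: 0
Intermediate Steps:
t(n, U) = -5 + U + n (t(n, U) = (U + n) - 5 = -5 + U + n)
(t(5, 3)*5)*w(3, 0) = ((-5 + 3 + 5)*5)*0 = (3*5)*0 = 15*0 = 0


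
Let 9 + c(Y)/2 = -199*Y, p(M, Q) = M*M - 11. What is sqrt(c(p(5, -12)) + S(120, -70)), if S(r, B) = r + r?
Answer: 5*I*sqrt(214) ≈ 73.144*I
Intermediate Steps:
S(r, B) = 2*r
p(M, Q) = -11 + M**2 (p(M, Q) = M**2 - 11 = -11 + M**2)
c(Y) = -18 - 398*Y (c(Y) = -18 + 2*(-199*Y) = -18 - 398*Y)
sqrt(c(p(5, -12)) + S(120, -70)) = sqrt((-18 - 398*(-11 + 5**2)) + 2*120) = sqrt((-18 - 398*(-11 + 25)) + 240) = sqrt((-18 - 398*14) + 240) = sqrt((-18 - 5572) + 240) = sqrt(-5590 + 240) = sqrt(-5350) = 5*I*sqrt(214)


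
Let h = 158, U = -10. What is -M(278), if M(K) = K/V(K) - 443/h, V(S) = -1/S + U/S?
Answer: 12215745/1738 ≈ 7028.6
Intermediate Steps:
V(S) = -11/S (V(S) = -1/S - 10/S = -11/S)
M(K) = -443/158 - K²/11 (M(K) = K/((-11/K)) - 443/158 = K*(-K/11) - 443*1/158 = -K²/11 - 443/158 = -443/158 - K²/11)
-M(278) = -(-443/158 - 1/11*278²) = -(-443/158 - 1/11*77284) = -(-443/158 - 77284/11) = -1*(-12215745/1738) = 12215745/1738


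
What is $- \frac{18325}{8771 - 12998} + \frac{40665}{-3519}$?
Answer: $- \frac{11933920}{1652757} \approx -7.2206$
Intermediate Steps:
$- \frac{18325}{8771 - 12998} + \frac{40665}{-3519} = - \frac{18325}{-4227} + 40665 \left(- \frac{1}{3519}\right) = \left(-18325\right) \left(- \frac{1}{4227}\right) - \frac{13555}{1173} = \frac{18325}{4227} - \frac{13555}{1173} = - \frac{11933920}{1652757}$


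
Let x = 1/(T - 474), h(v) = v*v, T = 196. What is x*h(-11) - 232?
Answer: -64617/278 ≈ -232.44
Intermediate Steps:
h(v) = v²
x = -1/278 (x = 1/(196 - 474) = 1/(-278) = -1/278 ≈ -0.0035971)
x*h(-11) - 232 = -1/278*(-11)² - 232 = -1/278*121 - 232 = -121/278 - 232 = -64617/278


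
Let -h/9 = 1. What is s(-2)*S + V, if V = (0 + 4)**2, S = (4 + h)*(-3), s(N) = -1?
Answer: 1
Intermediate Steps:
h = -9 (h = -9*1 = -9)
S = 15 (S = (4 - 9)*(-3) = -5*(-3) = 15)
V = 16 (V = 4**2 = 16)
s(-2)*S + V = -1*15 + 16 = -15 + 16 = 1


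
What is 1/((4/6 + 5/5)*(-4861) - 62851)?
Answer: -3/212858 ≈ -1.4094e-5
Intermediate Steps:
1/((4/6 + 5/5)*(-4861) - 62851) = 1/((4*(1/6) + 5*(1/5))*(-4861) - 62851) = 1/((2/3 + 1)*(-4861) - 62851) = 1/((5/3)*(-4861) - 62851) = 1/(-24305/3 - 62851) = 1/(-212858/3) = -3/212858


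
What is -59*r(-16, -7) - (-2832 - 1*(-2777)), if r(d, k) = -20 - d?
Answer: 291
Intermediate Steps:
-59*r(-16, -7) - (-2832 - 1*(-2777)) = -59*(-20 - 1*(-16)) - (-2832 - 1*(-2777)) = -59*(-20 + 16) - (-2832 + 2777) = -59*(-4) - 1*(-55) = 236 + 55 = 291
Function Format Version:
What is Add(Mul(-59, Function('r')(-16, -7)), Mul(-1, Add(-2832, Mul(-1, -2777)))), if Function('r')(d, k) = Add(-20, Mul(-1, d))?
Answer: 291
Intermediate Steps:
Add(Mul(-59, Function('r')(-16, -7)), Mul(-1, Add(-2832, Mul(-1, -2777)))) = Add(Mul(-59, Add(-20, Mul(-1, -16))), Mul(-1, Add(-2832, Mul(-1, -2777)))) = Add(Mul(-59, Add(-20, 16)), Mul(-1, Add(-2832, 2777))) = Add(Mul(-59, -4), Mul(-1, -55)) = Add(236, 55) = 291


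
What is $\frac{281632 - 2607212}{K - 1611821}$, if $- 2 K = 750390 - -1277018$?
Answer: $\frac{465116}{525105} \approx 0.88576$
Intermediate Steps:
$K = -1013704$ ($K = - \frac{750390 - -1277018}{2} = - \frac{750390 + 1277018}{2} = \left(- \frac{1}{2}\right) 2027408 = -1013704$)
$\frac{281632 - 2607212}{K - 1611821} = \frac{281632 - 2607212}{-1013704 - 1611821} = - \frac{2325580}{-2625525} = \left(-2325580\right) \left(- \frac{1}{2625525}\right) = \frac{465116}{525105}$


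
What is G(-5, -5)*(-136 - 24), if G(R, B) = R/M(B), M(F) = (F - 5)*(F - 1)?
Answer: 40/3 ≈ 13.333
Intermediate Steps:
M(F) = (-1 + F)*(-5 + F) (M(F) = (-5 + F)*(-1 + F) = (-1 + F)*(-5 + F))
G(R, B) = R/(5 + B² - 6*B)
G(-5, -5)*(-136 - 24) = (-5/(5 + (-5)² - 6*(-5)))*(-136 - 24) = -5/(5 + 25 + 30)*(-160) = -5/60*(-160) = -5*1/60*(-160) = -1/12*(-160) = 40/3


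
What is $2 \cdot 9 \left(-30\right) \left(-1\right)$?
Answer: $540$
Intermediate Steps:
$2 \cdot 9 \left(-30\right) \left(-1\right) = 18 \left(-30\right) \left(-1\right) = \left(-540\right) \left(-1\right) = 540$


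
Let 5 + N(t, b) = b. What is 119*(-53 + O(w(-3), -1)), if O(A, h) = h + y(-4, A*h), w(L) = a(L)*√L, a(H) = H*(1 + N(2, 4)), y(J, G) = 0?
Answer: -6426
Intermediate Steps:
N(t, b) = -5 + b
a(H) = 0 (a(H) = H*(1 + (-5 + 4)) = H*(1 - 1) = H*0 = 0)
w(L) = 0 (w(L) = 0*√L = 0)
O(A, h) = h (O(A, h) = h + 0 = h)
119*(-53 + O(w(-3), -1)) = 119*(-53 - 1) = 119*(-54) = -6426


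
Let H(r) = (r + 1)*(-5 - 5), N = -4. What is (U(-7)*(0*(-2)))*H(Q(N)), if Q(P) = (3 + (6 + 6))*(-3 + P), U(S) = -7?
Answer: 0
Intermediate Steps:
Q(P) = -45 + 15*P (Q(P) = (3 + 12)*(-3 + P) = 15*(-3 + P) = -45 + 15*P)
H(r) = -10 - 10*r (H(r) = (1 + r)*(-10) = -10 - 10*r)
(U(-7)*(0*(-2)))*H(Q(N)) = (-0*(-2))*(-10 - 10*(-45 + 15*(-4))) = (-7*0)*(-10 - 10*(-45 - 60)) = 0*(-10 - 10*(-105)) = 0*(-10 + 1050) = 0*1040 = 0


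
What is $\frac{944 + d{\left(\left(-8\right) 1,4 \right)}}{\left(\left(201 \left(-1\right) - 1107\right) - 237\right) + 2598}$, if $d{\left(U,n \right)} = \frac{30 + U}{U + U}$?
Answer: $\frac{7541}{8424} \approx 0.89518$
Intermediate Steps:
$d{\left(U,n \right)} = \frac{30 + U}{2 U}$
$\frac{944 + d{\left(\left(-8\right) 1,4 \right)}}{\left(\left(201 \left(-1\right) - 1107\right) - 237\right) + 2598} = \frac{944 + \frac{30 - 8}{2 \left(\left(-8\right) 1\right)}}{\left(\left(201 \left(-1\right) - 1107\right) - 237\right) + 2598} = \frac{944 + \frac{30 - 8}{2 \left(-8\right)}}{\left(\left(-201 - 1107\right) - 237\right) + 2598} = \frac{944 + \frac{1}{2} \left(- \frac{1}{8}\right) 22}{\left(-1308 - 237\right) + 2598} = \frac{944 - \frac{11}{8}}{-1545 + 2598} = \frac{7541}{8 \cdot 1053} = \frac{7541}{8} \cdot \frac{1}{1053} = \frac{7541}{8424}$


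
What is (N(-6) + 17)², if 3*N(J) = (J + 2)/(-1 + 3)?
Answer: 2401/9 ≈ 266.78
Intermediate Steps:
N(J) = ⅓ + J/6 (N(J) = ((J + 2)/(-1 + 3))/3 = ((2 + J)/2)/3 = ((2 + J)*(½))/3 = (1 + J/2)/3 = ⅓ + J/6)
(N(-6) + 17)² = ((⅓ + (⅙)*(-6)) + 17)² = ((⅓ - 1) + 17)² = (-⅔ + 17)² = (49/3)² = 2401/9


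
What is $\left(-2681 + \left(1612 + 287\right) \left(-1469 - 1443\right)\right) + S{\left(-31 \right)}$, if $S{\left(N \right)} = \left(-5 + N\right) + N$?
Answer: $-5532636$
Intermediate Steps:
$S{\left(N \right)} = -5 + 2 N$
$\left(-2681 + \left(1612 + 287\right) \left(-1469 - 1443\right)\right) + S{\left(-31 \right)} = \left(-2681 + \left(1612 + 287\right) \left(-1469 - 1443\right)\right) + \left(-5 + 2 \left(-31\right)\right) = \left(-2681 + 1899 \left(-2912\right)\right) - 67 = \left(-2681 - 5529888\right) - 67 = -5532569 - 67 = -5532636$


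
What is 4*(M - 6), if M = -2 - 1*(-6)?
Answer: -8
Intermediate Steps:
M = 4 (M = -2 + 6 = 4)
4*(M - 6) = 4*(4 - 6) = 4*(-2) = -8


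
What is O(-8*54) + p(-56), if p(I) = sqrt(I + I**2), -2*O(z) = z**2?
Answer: -93312 + 2*sqrt(770) ≈ -93257.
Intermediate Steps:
O(z) = -z**2/2
O(-8*54) + p(-56) = -(-8*54)**2/2 + sqrt(-56*(1 - 56)) = -1/2*(-432)**2 + sqrt(-56*(-55)) = -1/2*186624 + sqrt(3080) = -93312 + 2*sqrt(770)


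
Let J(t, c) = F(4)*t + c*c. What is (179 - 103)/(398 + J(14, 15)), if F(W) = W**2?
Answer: 76/847 ≈ 0.089728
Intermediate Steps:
J(t, c) = c**2 + 16*t (J(t, c) = 4**2*t + c*c = 16*t + c**2 = c**2 + 16*t)
(179 - 103)/(398 + J(14, 15)) = (179 - 103)/(398 + (15**2 + 16*14)) = 76/(398 + (225 + 224)) = 76/(398 + 449) = 76/847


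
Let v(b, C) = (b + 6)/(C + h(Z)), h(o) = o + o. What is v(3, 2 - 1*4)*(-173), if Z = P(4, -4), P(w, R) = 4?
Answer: -519/2 ≈ -259.50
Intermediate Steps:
Z = 4
h(o) = 2*o
v(b, C) = (6 + b)/(8 + C) (v(b, C) = (b + 6)/(C + 2*4) = (6 + b)/(C + 8) = (6 + b)/(8 + C))
v(3, 2 - 1*4)*(-173) = ((6 + 3)/(8 + (2 - 1*4)))*(-173) = (9/(8 + (2 - 4)))*(-173) = (9/(8 - 2))*(-173) = (9/6)*(-173) = ((⅙)*9)*(-173) = (3/2)*(-173) = -519/2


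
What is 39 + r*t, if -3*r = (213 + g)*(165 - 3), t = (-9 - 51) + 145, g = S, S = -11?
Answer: -927141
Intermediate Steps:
g = -11
t = 85 (t = -60 + 145 = 85)
r = -10908 (r = -(213 - 11)*(165 - 3)/3 = -202*162/3 = -⅓*32724 = -10908)
39 + r*t = 39 - 10908*85 = 39 - 927180 = -927141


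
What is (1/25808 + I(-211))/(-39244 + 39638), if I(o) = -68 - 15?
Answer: -2142063/10168352 ≈ -0.21066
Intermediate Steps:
I(o) = -83
(1/25808 + I(-211))/(-39244 + 39638) = (1/25808 - 83)/(-39244 + 39638) = (1/25808 - 83)/394 = -2142063/25808*1/394 = -2142063/10168352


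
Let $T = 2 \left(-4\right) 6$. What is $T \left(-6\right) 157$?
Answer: $45216$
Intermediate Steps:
$T = -48$ ($T = \left(-8\right) 6 = -48$)
$T \left(-6\right) 157 = \left(-48\right) \left(-6\right) 157 = 288 \cdot 157 = 45216$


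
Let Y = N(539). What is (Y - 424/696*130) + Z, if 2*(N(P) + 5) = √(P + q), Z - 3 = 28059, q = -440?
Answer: 2434069/87 + 3*√11/2 ≈ 27983.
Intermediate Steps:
Z = 28062 (Z = 3 + 28059 = 28062)
N(P) = -5 + √(-440 + P)/2 (N(P) = -5 + √(P - 440)/2 = -5 + √(-440 + P)/2)
Y = -5 + 3*√11/2 (Y = -5 + √(-440 + 539)/2 = -5 + √99/2 = -5 + (3*√11)/2 = -5 + 3*√11/2 ≈ -0.025063)
(Y - 424/696*130) + Z = ((-5 + 3*√11/2) - 424/696*130) + 28062 = ((-5 + 3*√11/2) - 424*1/696*130) + 28062 = ((-5 + 3*√11/2) - 53/87*130) + 28062 = ((-5 + 3*√11/2) - 6890/87) + 28062 = (-7325/87 + 3*√11/2) + 28062 = 2434069/87 + 3*√11/2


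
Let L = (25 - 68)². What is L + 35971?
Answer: 37820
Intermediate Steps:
L = 1849 (L = (-43)² = 1849)
L + 35971 = 1849 + 35971 = 37820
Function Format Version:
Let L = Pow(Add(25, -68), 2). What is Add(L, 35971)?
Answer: 37820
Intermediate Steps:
L = 1849 (L = Pow(-43, 2) = 1849)
Add(L, 35971) = Add(1849, 35971) = 37820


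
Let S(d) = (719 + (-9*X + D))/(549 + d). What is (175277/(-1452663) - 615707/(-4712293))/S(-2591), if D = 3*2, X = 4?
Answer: -139791639458360/4716462469832451 ≈ -0.029639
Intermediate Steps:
D = 6
S(d) = 689/(549 + d) (S(d) = (719 + (-9*4 + 6))/(549 + d) = (719 + (-36 + 6))/(549 + d) = (719 - 30)/(549 + d) = 689/(549 + d))
(175277/(-1452663) - 615707/(-4712293))/S(-2591) = (175277/(-1452663) - 615707/(-4712293))/((689/(549 - 2591))) = (175277*(-1/1452663) - 615707*(-1/4712293))/((689/(-2042))) = (-175277/1452663 + 615707/4712293)/((689*(-1/2042))) = 68458197580/(6845373686259*(-689/2042)) = (68458197580/6845373686259)*(-2042/689) = -139791639458360/4716462469832451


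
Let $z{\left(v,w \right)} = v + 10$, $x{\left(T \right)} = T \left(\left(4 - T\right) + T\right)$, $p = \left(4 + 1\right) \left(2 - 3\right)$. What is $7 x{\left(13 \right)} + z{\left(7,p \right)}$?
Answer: $381$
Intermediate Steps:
$p = -5$ ($p = 5 \left(-1\right) = -5$)
$x{\left(T \right)} = 4 T$ ($x{\left(T \right)} = T 4 = 4 T$)
$z{\left(v,w \right)} = 10 + v$
$7 x{\left(13 \right)} + z{\left(7,p \right)} = 7 \cdot 4 \cdot 13 + \left(10 + 7\right) = 7 \cdot 52 + 17 = 364 + 17 = 381$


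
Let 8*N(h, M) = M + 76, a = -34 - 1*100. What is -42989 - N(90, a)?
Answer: -171927/4 ≈ -42982.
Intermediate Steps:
a = -134 (a = -34 - 100 = -134)
N(h, M) = 19/2 + M/8 (N(h, M) = (M + 76)/8 = (76 + M)/8 = 19/2 + M/8)
-42989 - N(90, a) = -42989 - (19/2 + (⅛)*(-134)) = -42989 - (19/2 - 67/4) = -42989 - 1*(-29/4) = -42989 + 29/4 = -171927/4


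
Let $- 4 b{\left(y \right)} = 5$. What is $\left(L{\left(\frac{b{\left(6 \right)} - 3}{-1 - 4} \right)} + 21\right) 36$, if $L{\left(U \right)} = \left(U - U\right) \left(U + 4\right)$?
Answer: $756$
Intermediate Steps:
$b{\left(y \right)} = - \frac{5}{4}$ ($b{\left(y \right)} = \left(- \frac{1}{4}\right) 5 = - \frac{5}{4}$)
$L{\left(U \right)} = 0$ ($L{\left(U \right)} = 0 \left(4 + U\right) = 0$)
$\left(L{\left(\frac{b{\left(6 \right)} - 3}{-1 - 4} \right)} + 21\right) 36 = \left(0 + 21\right) 36 = 21 \cdot 36 = 756$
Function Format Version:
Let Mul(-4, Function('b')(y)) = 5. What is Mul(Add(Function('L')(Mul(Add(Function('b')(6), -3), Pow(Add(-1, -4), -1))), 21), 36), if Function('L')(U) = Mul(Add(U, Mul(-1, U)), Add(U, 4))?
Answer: 756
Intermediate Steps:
Function('b')(y) = Rational(-5, 4) (Function('b')(y) = Mul(Rational(-1, 4), 5) = Rational(-5, 4))
Function('L')(U) = 0 (Function('L')(U) = Mul(0, Add(4, U)) = 0)
Mul(Add(Function('L')(Mul(Add(Function('b')(6), -3), Pow(Add(-1, -4), -1))), 21), 36) = Mul(Add(0, 21), 36) = Mul(21, 36) = 756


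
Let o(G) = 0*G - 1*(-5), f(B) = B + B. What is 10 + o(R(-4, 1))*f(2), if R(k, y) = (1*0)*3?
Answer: 30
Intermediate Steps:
R(k, y) = 0 (R(k, y) = 0*3 = 0)
f(B) = 2*B
o(G) = 5 (o(G) = 0 + 5 = 5)
10 + o(R(-4, 1))*f(2) = 10 + 5*(2*2) = 10 + 5*4 = 10 + 20 = 30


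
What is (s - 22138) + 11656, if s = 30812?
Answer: 20330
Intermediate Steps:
(s - 22138) + 11656 = (30812 - 22138) + 11656 = 8674 + 11656 = 20330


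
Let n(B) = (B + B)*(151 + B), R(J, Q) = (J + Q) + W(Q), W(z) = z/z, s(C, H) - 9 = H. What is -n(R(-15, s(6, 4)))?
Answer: 300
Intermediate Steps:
s(C, H) = 9 + H
W(z) = 1
R(J, Q) = 1 + J + Q (R(J, Q) = (J + Q) + 1 = 1 + J + Q)
n(B) = 2*B*(151 + B) (n(B) = (2*B)*(151 + B) = 2*B*(151 + B))
-n(R(-15, s(6, 4))) = -2*(1 - 15 + (9 + 4))*(151 + (1 - 15 + (9 + 4))) = -2*(1 - 15 + 13)*(151 + (1 - 15 + 13)) = -2*(-1)*(151 - 1) = -2*(-1)*150 = -1*(-300) = 300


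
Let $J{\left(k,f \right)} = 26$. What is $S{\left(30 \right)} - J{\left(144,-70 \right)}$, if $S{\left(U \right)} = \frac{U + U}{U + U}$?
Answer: $-25$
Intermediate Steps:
$S{\left(U \right)} = 1$ ($S{\left(U \right)} = \frac{2 U}{2 U} = 2 U \frac{1}{2 U} = 1$)
$S{\left(30 \right)} - J{\left(144,-70 \right)} = 1 - 26 = -25$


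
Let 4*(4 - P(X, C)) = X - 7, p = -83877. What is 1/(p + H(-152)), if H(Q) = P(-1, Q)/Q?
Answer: -76/6374655 ≈ -1.1922e-5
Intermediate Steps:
P(X, C) = 23/4 - X/4 (P(X, C) = 4 - (X - 7)/4 = 4 - (-7 + X)/4 = 4 + (7/4 - X/4) = 23/4 - X/4)
H(Q) = 6/Q (H(Q) = (23/4 - ¼*(-1))/Q = (23/4 + ¼)/Q = 6/Q)
1/(p + H(-152)) = 1/(-83877 + 6/(-152)) = 1/(-83877 + 6*(-1/152)) = 1/(-83877 - 3/76) = 1/(-6374655/76) = -76/6374655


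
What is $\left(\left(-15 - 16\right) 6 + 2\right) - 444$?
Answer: $-628$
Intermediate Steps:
$\left(\left(-15 - 16\right) 6 + 2\right) - 444 = \left(\left(-31\right) 6 + 2\right) - 444 = \left(-186 + 2\right) - 444 = -184 - 444 = -628$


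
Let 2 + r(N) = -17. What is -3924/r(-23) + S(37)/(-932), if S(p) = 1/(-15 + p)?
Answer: 80457677/389576 ≈ 206.53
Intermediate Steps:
r(N) = -19 (r(N) = -2 - 17 = -19)
-3924/r(-23) + S(37)/(-932) = -3924/(-19) + 1/((-15 + 37)*(-932)) = -3924*(-1/19) - 1/932/22 = 3924/19 + (1/22)*(-1/932) = 3924/19 - 1/20504 = 80457677/389576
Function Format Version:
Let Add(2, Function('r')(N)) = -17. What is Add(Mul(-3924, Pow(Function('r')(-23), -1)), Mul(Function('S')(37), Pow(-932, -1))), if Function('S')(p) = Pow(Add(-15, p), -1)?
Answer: Rational(80457677, 389576) ≈ 206.53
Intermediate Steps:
Function('r')(N) = -19 (Function('r')(N) = Add(-2, -17) = -19)
Add(Mul(-3924, Pow(Function('r')(-23), -1)), Mul(Function('S')(37), Pow(-932, -1))) = Add(Mul(-3924, Pow(-19, -1)), Mul(Pow(Add(-15, 37), -1), Pow(-932, -1))) = Add(Mul(-3924, Rational(-1, 19)), Mul(Pow(22, -1), Rational(-1, 932))) = Add(Rational(3924, 19), Mul(Rational(1, 22), Rational(-1, 932))) = Add(Rational(3924, 19), Rational(-1, 20504)) = Rational(80457677, 389576)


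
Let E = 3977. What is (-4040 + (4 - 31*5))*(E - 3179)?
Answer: -3344418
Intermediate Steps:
(-4040 + (4 - 31*5))*(E - 3179) = (-4040 + (4 - 31*5))*(3977 - 3179) = (-4040 + (4 - 155))*798 = (-4040 - 151)*798 = -4191*798 = -3344418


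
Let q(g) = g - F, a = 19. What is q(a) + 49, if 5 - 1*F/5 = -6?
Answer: 13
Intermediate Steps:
F = 55 (F = 25 - 5*(-6) = 25 + 30 = 55)
q(g) = -55 + g (q(g) = g - 1*55 = g - 55 = -55 + g)
q(a) + 49 = (-55 + 19) + 49 = -36 + 49 = 13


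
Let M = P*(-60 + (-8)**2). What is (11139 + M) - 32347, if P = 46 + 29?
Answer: -20908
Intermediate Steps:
P = 75
M = 300 (M = 75*(-60 + (-8)**2) = 75*(-60 + 64) = 75*4 = 300)
(11139 + M) - 32347 = (11139 + 300) - 32347 = 11439 - 32347 = -20908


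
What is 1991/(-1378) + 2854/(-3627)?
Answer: -66001/29574 ≈ -2.2317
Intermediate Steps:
1991/(-1378) + 2854/(-3627) = 1991*(-1/1378) + 2854*(-1/3627) = -1991/1378 - 2854/3627 = -66001/29574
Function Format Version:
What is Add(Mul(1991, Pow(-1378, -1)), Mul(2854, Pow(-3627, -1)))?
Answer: Rational(-66001, 29574) ≈ -2.2317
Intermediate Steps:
Add(Mul(1991, Pow(-1378, -1)), Mul(2854, Pow(-3627, -1))) = Add(Mul(1991, Rational(-1, 1378)), Mul(2854, Rational(-1, 3627))) = Add(Rational(-1991, 1378), Rational(-2854, 3627)) = Rational(-66001, 29574)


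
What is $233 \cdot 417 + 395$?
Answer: $97556$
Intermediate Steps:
$233 \cdot 417 + 395 = 97161 + 395 = 97556$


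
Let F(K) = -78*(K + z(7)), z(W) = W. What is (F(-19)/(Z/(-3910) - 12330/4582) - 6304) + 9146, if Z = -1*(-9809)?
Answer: 7293467114/2739857 ≈ 2662.0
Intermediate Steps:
Z = 9809
F(K) = -546 - 78*K (F(K) = -78*(K + 7) = -78*(7 + K) = -546 - 78*K)
(F(-19)/(Z/(-3910) - 12330/4582) - 6304) + 9146 = ((-546 - 78*(-19))/(9809/(-3910) - 12330/4582) - 6304) + 9146 = ((-546 + 1482)/(9809*(-1/3910) - 12330*1/4582) - 6304) + 9146 = (936/(-577/230 - 6165/2291) - 6304) + 9146 = (936/(-2739857/526930) - 6304) + 9146 = (936*(-526930/2739857) - 6304) + 9146 = (-493206480/2739857 - 6304) + 9146 = -17765265008/2739857 + 9146 = 7293467114/2739857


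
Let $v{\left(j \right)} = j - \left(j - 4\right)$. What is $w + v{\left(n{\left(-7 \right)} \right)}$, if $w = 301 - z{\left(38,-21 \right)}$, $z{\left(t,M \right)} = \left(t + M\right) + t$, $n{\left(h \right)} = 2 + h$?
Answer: $250$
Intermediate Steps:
$z{\left(t,M \right)} = M + 2 t$ ($z{\left(t,M \right)} = \left(M + t\right) + t = M + 2 t$)
$w = 246$ ($w = 301 - \left(-21 + 2 \cdot 38\right) = 301 - \left(-21 + 76\right) = 301 - 55 = 246$)
$v{\left(j \right)} = 4$ ($v{\left(j \right)} = j - \left(-4 + j\right) = 4$)
$w + v{\left(n{\left(-7 \right)} \right)} = 246 + 4 = 250$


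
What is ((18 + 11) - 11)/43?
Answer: 18/43 ≈ 0.41860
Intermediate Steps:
((18 + 11) - 11)/43 = (29 - 11)/43 = (1/43)*18 = 18/43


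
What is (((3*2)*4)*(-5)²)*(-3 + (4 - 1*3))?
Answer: -1200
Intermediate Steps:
(((3*2)*4)*(-5)²)*(-3 + (4 - 1*3)) = ((6*4)*25)*(-3 + (4 - 3)) = (24*25)*(-3 + 1) = 600*(-2) = -1200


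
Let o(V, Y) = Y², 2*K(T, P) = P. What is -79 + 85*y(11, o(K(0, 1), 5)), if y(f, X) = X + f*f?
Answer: 12331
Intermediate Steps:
K(T, P) = P/2
y(f, X) = X + f²
-79 + 85*y(11, o(K(0, 1), 5)) = -79 + 85*(5² + 11²) = -79 + 85*(25 + 121) = -79 + 85*146 = -79 + 12410 = 12331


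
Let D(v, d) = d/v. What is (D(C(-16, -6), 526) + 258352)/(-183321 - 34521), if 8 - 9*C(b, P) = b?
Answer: -1034197/871368 ≈ -1.1869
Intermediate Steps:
C(b, P) = 8/9 - b/9
(D(C(-16, -6), 526) + 258352)/(-183321 - 34521) = (526/(8/9 - ⅑*(-16)) + 258352)/(-183321 - 34521) = (526/(8/9 + 16/9) + 258352)/(-217842) = (526/(8/3) + 258352)*(-1/217842) = (526*(3/8) + 258352)*(-1/217842) = (789/4 + 258352)*(-1/217842) = (1034197/4)*(-1/217842) = -1034197/871368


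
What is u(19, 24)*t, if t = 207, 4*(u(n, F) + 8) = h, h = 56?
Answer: 1242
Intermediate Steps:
u(n, F) = 6 (u(n, F) = -8 + (1/4)*56 = -8 + 14 = 6)
u(19, 24)*t = 6*207 = 1242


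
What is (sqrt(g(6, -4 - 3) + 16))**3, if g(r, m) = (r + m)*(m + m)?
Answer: 30*sqrt(30) ≈ 164.32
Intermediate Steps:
g(r, m) = 2*m*(m + r) (g(r, m) = (m + r)*(2*m) = 2*m*(m + r))
(sqrt(g(6, -4 - 3) + 16))**3 = (sqrt(2*(-4 - 3)*((-4 - 3) + 6) + 16))**3 = (sqrt(2*(-7)*(-7 + 6) + 16))**3 = (sqrt(2*(-7)*(-1) + 16))**3 = (sqrt(14 + 16))**3 = (sqrt(30))**3 = 30*sqrt(30)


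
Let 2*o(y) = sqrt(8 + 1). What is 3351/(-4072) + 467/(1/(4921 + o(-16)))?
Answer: 9360740789/4072 ≈ 2.2988e+6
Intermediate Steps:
o(y) = 3/2 (o(y) = sqrt(8 + 1)/2 = sqrt(9)/2 = (1/2)*3 = 3/2)
3351/(-4072) + 467/(1/(4921 + o(-16))) = 3351/(-4072) + 467/(1/(4921 + 3/2)) = 3351*(-1/4072) + 467/(1/(9845/2)) = -3351/4072 + 467/(2/9845) = -3351/4072 + 467*(9845/2) = -3351/4072 + 4597615/2 = 9360740789/4072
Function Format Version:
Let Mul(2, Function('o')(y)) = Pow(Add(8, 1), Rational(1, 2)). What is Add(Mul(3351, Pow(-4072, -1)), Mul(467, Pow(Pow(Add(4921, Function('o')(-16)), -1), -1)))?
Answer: Rational(9360740789, 4072) ≈ 2.2988e+6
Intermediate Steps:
Function('o')(y) = Rational(3, 2) (Function('o')(y) = Mul(Rational(1, 2), Pow(Add(8, 1), Rational(1, 2))) = Mul(Rational(1, 2), Pow(9, Rational(1, 2))) = Mul(Rational(1, 2), 3) = Rational(3, 2))
Add(Mul(3351, Pow(-4072, -1)), Mul(467, Pow(Pow(Add(4921, Function('o')(-16)), -1), -1))) = Add(Mul(3351, Pow(-4072, -1)), Mul(467, Pow(Pow(Add(4921, Rational(3, 2)), -1), -1))) = Add(Mul(3351, Rational(-1, 4072)), Mul(467, Pow(Pow(Rational(9845, 2), -1), -1))) = Add(Rational(-3351, 4072), Mul(467, Pow(Rational(2, 9845), -1))) = Add(Rational(-3351, 4072), Mul(467, Rational(9845, 2))) = Add(Rational(-3351, 4072), Rational(4597615, 2)) = Rational(9360740789, 4072)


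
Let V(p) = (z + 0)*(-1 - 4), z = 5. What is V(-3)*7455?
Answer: -186375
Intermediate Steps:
V(p) = -25 (V(p) = (5 + 0)*(-1 - 4) = 5*(-5) = -25)
V(-3)*7455 = -25*7455 = -186375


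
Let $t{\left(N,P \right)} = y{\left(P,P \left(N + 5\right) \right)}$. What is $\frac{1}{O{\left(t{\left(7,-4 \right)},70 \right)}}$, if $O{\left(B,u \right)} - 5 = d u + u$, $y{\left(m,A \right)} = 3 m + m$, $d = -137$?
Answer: $- \frac{1}{9515} \approx -0.0001051$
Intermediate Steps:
$y{\left(m,A \right)} = 4 m$
$t{\left(N,P \right)} = 4 P$
$O{\left(B,u \right)} = 5 - 136 u$ ($O{\left(B,u \right)} = 5 + \left(- 137 u + u\right) = 5 - 136 u$)
$\frac{1}{O{\left(t{\left(7,-4 \right)},70 \right)}} = \frac{1}{5 - 9520} = \frac{1}{-9515} = - \frac{1}{9515}$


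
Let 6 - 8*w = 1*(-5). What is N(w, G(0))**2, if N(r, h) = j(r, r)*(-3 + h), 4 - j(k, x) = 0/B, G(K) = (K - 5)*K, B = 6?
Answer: 144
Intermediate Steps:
G(K) = K*(-5 + K) (G(K) = (-5 + K)*K = K*(-5 + K))
j(k, x) = 4 (j(k, x) = 4 - 0/6 = 4 - 1*0 = 4 + 0 = 4)
w = 11/8 (w = 3/4 - (-5)/8 = 3/4 - 1/8*(-5) = 3/4 + 5/8 = 11/8 ≈ 1.3750)
N(r, h) = -12 + 4*h (N(r, h) = 4*(-3 + h) = -12 + 4*h)
N(w, G(0))**2 = (-12 + 4*(0*(-5 + 0)))**2 = (-12 + 4*(0*(-5)))**2 = (-12 + 4*0)**2 = (-12 + 0)**2 = (-12)**2 = 144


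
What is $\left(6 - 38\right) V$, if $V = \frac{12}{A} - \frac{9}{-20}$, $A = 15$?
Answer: $-40$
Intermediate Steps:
$V = \frac{5}{4}$ ($V = \frac{12}{15} - \frac{9}{-20} = 12 \cdot \frac{1}{15} - - \frac{9}{20} = \frac{4}{5} + \frac{9}{20} = \frac{5}{4} \approx 1.25$)
$\left(6 - 38\right) V = \left(6 - 38\right) \frac{5}{4} = \left(-32\right) \frac{5}{4} = -40$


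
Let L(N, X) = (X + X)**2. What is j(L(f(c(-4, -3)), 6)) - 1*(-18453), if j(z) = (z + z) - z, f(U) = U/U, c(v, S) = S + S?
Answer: 18597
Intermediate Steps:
c(v, S) = 2*S
f(U) = 1
L(N, X) = 4*X**2 (L(N, X) = (2*X)**2 = 4*X**2)
j(z) = z (j(z) = 2*z - z = z)
j(L(f(c(-4, -3)), 6)) - 1*(-18453) = 4*6**2 - 1*(-18453) = 4*36 + 18453 = 144 + 18453 = 18597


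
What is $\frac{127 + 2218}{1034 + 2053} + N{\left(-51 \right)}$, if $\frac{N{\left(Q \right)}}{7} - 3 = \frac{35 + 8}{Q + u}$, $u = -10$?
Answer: $\frac{452615}{26901} \approx 16.825$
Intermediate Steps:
$N{\left(Q \right)} = 21 + \frac{301}{-10 + Q}$ ($N{\left(Q \right)} = 21 + 7 \frac{35 + 8}{Q - 10} = 21 + 7 \frac{43}{-10 + Q} = 21 + \frac{301}{-10 + Q}$)
$\frac{127 + 2218}{1034 + 2053} + N{\left(-51 \right)} = \frac{127 + 2218}{1034 + 2053} + \frac{7 \left(13 + 3 \left(-51\right)\right)}{-10 - 51} = \frac{2345}{3087} + \frac{7 \left(13 - 153\right)}{-61} = 2345 \cdot \frac{1}{3087} + 7 \left(- \frac{1}{61}\right) \left(-140\right) = \frac{335}{441} + \frac{980}{61} = \frac{452615}{26901}$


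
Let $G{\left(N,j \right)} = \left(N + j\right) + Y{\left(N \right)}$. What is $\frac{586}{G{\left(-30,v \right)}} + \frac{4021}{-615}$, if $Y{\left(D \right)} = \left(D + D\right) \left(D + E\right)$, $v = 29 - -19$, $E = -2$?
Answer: $- \frac{412906}{66215} \approx -6.2358$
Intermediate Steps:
$v = 48$ ($v = 29 + 19 = 48$)
$Y{\left(D \right)} = 2 D \left(-2 + D\right)$ ($Y{\left(D \right)} = \left(D + D\right) \left(D - 2\right) = 2 D \left(-2 + D\right)$)
$G{\left(N,j \right)} = N + j + 2 N \left(-2 + N\right)$ ($G{\left(N,j \right)} = \left(N + j\right) + 2 N \left(-2 + N\right) = N + j + 2 N \left(-2 + N\right)$)
$\frac{586}{G{\left(-30,v \right)}} + \frac{4021}{-615} = \frac{586}{-30 + 48 + 2 \left(-30\right) \left(-2 - 30\right)} + \frac{4021}{-615} = \frac{586}{-30 + 48 + 2 \left(-30\right) \left(-32\right)} + 4021 \left(- \frac{1}{615}\right) = \frac{586}{-30 + 48 + 1920} - \frac{4021}{615} = \frac{586}{1938} - \frac{4021}{615} = 586 \cdot \frac{1}{1938} - \frac{4021}{615} = \frac{293}{969} - \frac{4021}{615} = - \frac{412906}{66215}$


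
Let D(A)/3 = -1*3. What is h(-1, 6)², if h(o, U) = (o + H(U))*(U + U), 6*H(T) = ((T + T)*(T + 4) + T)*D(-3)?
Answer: 5198400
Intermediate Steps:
D(A) = -9 (D(A) = 3*(-1*3) = 3*(-3) = -9)
H(T) = -3*T/2 - 3*T*(4 + T) (H(T) = (((T + T)*(T + 4) + T)*(-9))/6 = (((2*T)*(4 + T) + T)*(-9))/6 = ((2*T*(4 + T) + T)*(-9))/6 = ((T + 2*T*(4 + T))*(-9))/6 = (-9*T - 18*T*(4 + T))/6 = -3*T/2 - 3*T*(4 + T))
h(o, U) = 2*U*(o - 3*U*(9 + 2*U)/2) (h(o, U) = (o - 3*U*(9 + 2*U)/2)*(U + U) = (o - 3*U*(9 + 2*U)/2)*(2*U) = 2*U*(o - 3*U*(9 + 2*U)/2))
h(-1, 6)² = (6*(2*(-1) - 3*6*(9 + 2*6)))² = (6*(-2 - 3*6*(9 + 12)))² = (6*(-2 - 3*6*21))² = (6*(-2 - 378))² = (6*(-380))² = (-2280)² = 5198400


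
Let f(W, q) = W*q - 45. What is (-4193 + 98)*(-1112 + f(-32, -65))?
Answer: -3779685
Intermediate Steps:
f(W, q) = -45 + W*q
(-4193 + 98)*(-1112 + f(-32, -65)) = (-4193 + 98)*(-1112 + (-45 - 32*(-65))) = -4095*(-1112 + (-45 + 2080)) = -4095*(-1112 + 2035) = -4095*923 = -3779685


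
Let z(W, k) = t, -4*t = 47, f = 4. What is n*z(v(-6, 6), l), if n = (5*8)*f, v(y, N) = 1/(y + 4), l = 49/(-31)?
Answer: -1880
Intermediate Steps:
t = -47/4 (t = -1/4*47 = -47/4 ≈ -11.750)
l = -49/31 (l = 49*(-1/31) = -49/31 ≈ -1.5806)
v(y, N) = 1/(4 + y)
z(W, k) = -47/4
n = 160 (n = (5*8)*4 = 40*4 = 160)
n*z(v(-6, 6), l) = 160*(-47/4) = -1880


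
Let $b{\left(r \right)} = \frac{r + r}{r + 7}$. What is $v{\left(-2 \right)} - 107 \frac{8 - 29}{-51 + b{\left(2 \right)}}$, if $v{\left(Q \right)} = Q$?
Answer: $- \frac{3019}{65} \approx -46.446$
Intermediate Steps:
$b{\left(r \right)} = \frac{2 r}{7 + r}$
$v{\left(-2 \right)} - 107 \frac{8 - 29}{-51 + b{\left(2 \right)}} = -2 - 107 \frac{8 - 29}{-51 + 2 \cdot 2 \frac{1}{7 + 2}} = -2 - 107 \left(- \frac{21}{-51 + 2 \cdot 2 \cdot \frac{1}{9}}\right) = -2 - 107 \left(- \frac{21}{-51 + \frac{4}{9}}\right) = -2 - 107 \left(- \frac{21}{- \frac{455}{9}}\right) = -2 - 107 \left(\left(-21\right) \left(- \frac{9}{455}\right)\right) = -2 - \frac{2889}{65} = - \frac{3019}{65}$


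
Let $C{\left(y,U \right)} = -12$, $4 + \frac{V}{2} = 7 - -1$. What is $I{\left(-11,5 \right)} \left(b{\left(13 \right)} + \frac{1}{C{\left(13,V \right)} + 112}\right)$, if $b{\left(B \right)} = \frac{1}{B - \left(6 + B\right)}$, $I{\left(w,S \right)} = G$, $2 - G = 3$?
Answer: $\frac{47}{300} \approx 0.15667$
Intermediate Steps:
$G = -1$ ($G = 2 - 3 = -1$)
$I{\left(w,S \right)} = -1$
$V = 8$ ($V = -8 + 2 \left(7 - -1\right) = -8 + 2 \left(7 + 1\right) = -8 + 2 \cdot 8 = -8 + 16 = 8$)
$b{\left(B \right)} = - \frac{1}{6}$ ($b{\left(B \right)} = \frac{1}{-6} = - \frac{1}{6}$)
$I{\left(-11,5 \right)} \left(b{\left(13 \right)} + \frac{1}{C{\left(13,V \right)} + 112}\right) = - (- \frac{1}{6} + \frac{1}{-12 + 112}) = - (- \frac{1}{6} + \frac{1}{100}) = \left(-1\right) \left(- \frac{47}{300}\right) = \frac{47}{300}$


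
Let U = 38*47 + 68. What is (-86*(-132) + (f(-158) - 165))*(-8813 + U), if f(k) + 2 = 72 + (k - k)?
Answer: -78337463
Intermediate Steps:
f(k) = 70 (f(k) = -2 + (72 + (k - k)) = -2 + (72 + 0) = -2 + 72 = 70)
U = 1854 (U = 1786 + 68 = 1854)
(-86*(-132) + (f(-158) - 165))*(-8813 + U) = (-86*(-132) + (70 - 165))*(-8813 + 1854) = (11352 - 95)*(-6959) = 11257*(-6959) = -78337463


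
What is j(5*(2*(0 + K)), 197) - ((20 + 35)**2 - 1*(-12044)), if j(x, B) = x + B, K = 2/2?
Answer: -14862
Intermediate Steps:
K = 1 (K = 2*(1/2) = 1)
j(x, B) = B + x
j(5*(2*(0 + K)), 197) - ((20 + 35)**2 - 1*(-12044)) = (197 + 5*(2*(0 + 1))) - ((20 + 35)**2 - 1*(-12044)) = (197 + 5*(2*1)) - (55**2 + 12044) = (197 + 5*2) - (3025 + 12044) = (197 + 10) - 1*15069 = 207 - 15069 = -14862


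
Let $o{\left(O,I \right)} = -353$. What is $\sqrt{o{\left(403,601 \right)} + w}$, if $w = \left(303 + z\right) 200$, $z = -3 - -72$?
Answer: $\sqrt{74047} \approx 272.12$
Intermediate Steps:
$z = 69$ ($z = -3 + 72 = 69$)
$w = 74400$ ($w = \left(303 + 69\right) 200 = 372 \cdot 200 = 74400$)
$\sqrt{o{\left(403,601 \right)} + w} = \sqrt{-353 + 74400} = \sqrt{74047}$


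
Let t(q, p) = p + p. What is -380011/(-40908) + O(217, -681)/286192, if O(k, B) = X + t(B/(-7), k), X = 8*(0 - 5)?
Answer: 13596528233/1463442792 ≈ 9.2908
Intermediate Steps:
t(q, p) = 2*p
X = -40 (X = 8*(-5) = -40)
O(k, B) = -40 + 2*k
-380011/(-40908) + O(217, -681)/286192 = -380011/(-40908) + (-40 + 2*217)/286192 = -380011*(-1/40908) + (-40 + 434)*(1/286192) = 380011/40908 + 394*(1/286192) = 380011/40908 + 197/143096 = 13596528233/1463442792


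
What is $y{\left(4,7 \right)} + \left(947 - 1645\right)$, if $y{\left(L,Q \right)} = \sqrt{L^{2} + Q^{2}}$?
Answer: $-698 + \sqrt{65} \approx -689.94$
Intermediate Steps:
$y{\left(4,7 \right)} + \left(947 - 1645\right) = \sqrt{4^{2} + 7^{2}} + \left(947 - 1645\right) = \sqrt{16 + 49} + \left(947 - 1645\right) = \sqrt{65} - 698 = -698 + \sqrt{65}$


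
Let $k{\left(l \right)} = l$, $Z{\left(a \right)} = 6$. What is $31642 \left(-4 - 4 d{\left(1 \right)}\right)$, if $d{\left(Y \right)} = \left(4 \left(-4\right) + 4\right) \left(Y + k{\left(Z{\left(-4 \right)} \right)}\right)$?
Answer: $10505144$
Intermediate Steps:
$d{\left(Y \right)} = -72 - 12 Y$ ($d{\left(Y \right)} = \left(4 \left(-4\right) + 4\right) \left(Y + 6\right) = \left(-16 + 4\right) \left(6 + Y\right) = - 12 \left(6 + Y\right) = -72 - 12 Y$)
$31642 \left(-4 - 4 d{\left(1 \right)}\right) = 31642 \left(-4 - 4 \left(-72 - 12\right)\right) = 31642 \left(-4 - -336\right) = 31642 \left(-4 + 336\right) = 31642 \cdot 332 = 10505144$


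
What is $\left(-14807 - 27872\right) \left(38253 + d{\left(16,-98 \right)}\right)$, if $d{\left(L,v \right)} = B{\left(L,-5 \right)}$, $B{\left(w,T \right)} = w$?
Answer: $-1633282651$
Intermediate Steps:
$d{\left(L,v \right)} = L$
$\left(-14807 - 27872\right) \left(38253 + d{\left(16,-98 \right)}\right) = \left(-14807 - 27872\right) \left(38253 + 16\right) = \left(-42679\right) 38269 = -1633282651$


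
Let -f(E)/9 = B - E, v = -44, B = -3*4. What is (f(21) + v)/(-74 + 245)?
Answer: 253/171 ≈ 1.4795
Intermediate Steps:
B = -12
f(E) = 108 + 9*E (f(E) = -9*(-12 - E) = 108 + 9*E)
(f(21) + v)/(-74 + 245) = ((108 + 9*21) - 44)/(-74 + 245) = ((108 + 189) - 44)/171 = (297 - 44)*(1/171) = 253*(1/171) = 253/171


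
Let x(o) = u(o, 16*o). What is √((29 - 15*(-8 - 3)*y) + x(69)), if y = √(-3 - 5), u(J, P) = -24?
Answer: √(5 + 330*I*√2) ≈ 15.358 + 15.194*I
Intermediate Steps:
x(o) = -24
y = 2*I*√2 (y = √(-8) = 2*I*√2 ≈ 2.8284*I)
√((29 - 15*(-8 - 3)*y) + x(69)) = √((29 - 15*(-8 - 3)*2*I*√2) - 24) = √((29 - (-165)*2*I*√2) - 24) = √((29 - (-330)*I*√2) - 24) = √((29 + 330*I*√2) - 24) = √(5 + 330*I*√2)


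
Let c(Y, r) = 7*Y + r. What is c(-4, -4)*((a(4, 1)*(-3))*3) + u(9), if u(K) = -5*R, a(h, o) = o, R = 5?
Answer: 263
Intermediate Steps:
c(Y, r) = r + 7*Y
u(K) = -25 (u(K) = -5*5 = -25)
c(-4, -4)*((a(4, 1)*(-3))*3) + u(9) = (-4 + 7*(-4))*((1*(-3))*3) - 25 = (-4 - 28)*(-3*3) - 25 = -32*(-9) - 25 = 288 - 25 = 263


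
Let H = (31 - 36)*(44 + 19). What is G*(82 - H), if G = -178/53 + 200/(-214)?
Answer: -9665362/5671 ≈ -1704.3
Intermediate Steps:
G = -24346/5671 (G = -178*1/53 + 200*(-1/214) = -178/53 - 100/107 = -24346/5671 ≈ -4.2931)
H = -315 (H = -5*63 = -315)
G*(82 - H) = -24346*(82 - 1*(-315))/5671 = -24346*(82 + 315)/5671 = -24346/5671*397 = -9665362/5671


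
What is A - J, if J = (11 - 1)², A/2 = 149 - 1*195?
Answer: -192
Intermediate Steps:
A = -92 (A = 2*(149 - 1*195) = 2*(149 - 195) = 2*(-46) = -92)
J = 100 (J = 10² = 100)
A - J = -92 - 1*100 = -92 - 100 = -192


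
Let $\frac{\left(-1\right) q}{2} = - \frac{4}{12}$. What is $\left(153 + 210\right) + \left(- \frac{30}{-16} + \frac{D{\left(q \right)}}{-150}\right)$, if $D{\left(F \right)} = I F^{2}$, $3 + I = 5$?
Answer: $\frac{1970293}{5400} \approx 364.87$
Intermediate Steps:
$I = 2$ ($I = -3 + 5 = 2$)
$q = \frac{2}{3}$ ($q = - 2 \left(- \frac{4}{12}\right) = - 2 \left(\left(-4\right) \frac{1}{12}\right) = \left(-2\right) \left(- \frac{1}{3}\right) = \frac{2}{3} \approx 0.66667$)
$D{\left(F \right)} = 2 F^{2}$
$\left(153 + 210\right) + \left(- \frac{30}{-16} + \frac{D{\left(q \right)}}{-150}\right) = \left(153 + 210\right) + \left(- \frac{30}{-16} + \frac{2 \left(\frac{2}{3}\right)^{2}}{-150}\right) = 363 + \left(\left(-30\right) \left(- \frac{1}{16}\right) + 2 \cdot \frac{4}{9} \left(- \frac{1}{150}\right)\right) = 363 + \left(\frac{15}{8} + \frac{8}{9} \left(- \frac{1}{150}\right)\right) = 363 + \left(\frac{15}{8} - \frac{4}{675}\right) = 363 + \frac{10093}{5400} = \frac{1970293}{5400}$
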